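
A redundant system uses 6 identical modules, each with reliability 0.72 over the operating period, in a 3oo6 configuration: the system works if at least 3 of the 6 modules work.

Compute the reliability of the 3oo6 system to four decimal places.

R = Σ_{i=3}^{6} C(6,i) p^i (1−p)^{6−i} with p = 0.72
C(6,3)·0.72^3·0.28^3 = 0.163871
C(6,4)·0.72^4·0.28^2 = 0.316037
C(6,5)·0.72^5·0.28^1 = 0.325066
C(6,6)·0.72^6·0.28^0 = 0.139314
Sum = 0.9443

0.9443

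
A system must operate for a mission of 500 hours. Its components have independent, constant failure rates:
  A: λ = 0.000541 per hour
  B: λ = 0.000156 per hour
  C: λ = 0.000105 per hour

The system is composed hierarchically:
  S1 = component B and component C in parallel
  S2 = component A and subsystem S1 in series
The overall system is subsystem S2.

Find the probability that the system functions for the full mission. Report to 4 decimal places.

R(A) = exp(−0.000541 × 500) = 0.762998
R(B) = exp(−0.000156 × 500) = 0.924964
R(C) = exp(−0.000105 × 500) = 0.948854
Parallel (B and C): 1 − (1 − 0.924964)(1 − 0.948854) = 0.996162
Series (A and [0.996162]): 0.762998 × 0.996162 = 0.7601

0.7601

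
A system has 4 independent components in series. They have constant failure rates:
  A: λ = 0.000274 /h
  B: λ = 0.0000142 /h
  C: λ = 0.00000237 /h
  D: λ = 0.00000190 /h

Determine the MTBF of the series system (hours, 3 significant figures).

Series of exponential components: λ_sys = Σ λ_i
λ_sys = 0.000274 + 0.0000142 + 0.00000237 + 0.00000190 = 2.9247e-04 /h
MTBF = 1 / λ_sys = 3420 h

3420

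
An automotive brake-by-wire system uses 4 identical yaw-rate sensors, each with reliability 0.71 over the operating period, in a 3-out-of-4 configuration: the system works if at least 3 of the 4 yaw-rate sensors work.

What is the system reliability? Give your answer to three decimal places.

0.669

R = Σ_{i=3}^{4} C(4,i) p^i (1−p)^{4−i} with p = 0.71
C(4,3)·0.71^3·0.29^1 = 0.41518
C(4,4)·0.71^4·0.29^0 = 0.25412
Sum = 0.669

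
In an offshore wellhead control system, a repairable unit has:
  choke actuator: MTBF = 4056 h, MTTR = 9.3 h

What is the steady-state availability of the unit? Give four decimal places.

A(choke actuator) = MTBF/(MTBF+MTTR) = 4056/(4056+9.3) = 0.9977

0.9977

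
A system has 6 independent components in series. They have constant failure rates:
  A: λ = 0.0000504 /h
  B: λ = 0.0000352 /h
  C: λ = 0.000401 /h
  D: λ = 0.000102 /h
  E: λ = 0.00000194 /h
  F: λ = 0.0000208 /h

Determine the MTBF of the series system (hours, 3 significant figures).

1640

Series of exponential components: λ_sys = Σ λ_i
λ_sys = 0.0000504 + 0.0000352 + 0.000401 + 0.000102 + 0.00000194 + 0.0000208 = 6.1134e-04 /h
MTBF = 1 / λ_sys = 1640 h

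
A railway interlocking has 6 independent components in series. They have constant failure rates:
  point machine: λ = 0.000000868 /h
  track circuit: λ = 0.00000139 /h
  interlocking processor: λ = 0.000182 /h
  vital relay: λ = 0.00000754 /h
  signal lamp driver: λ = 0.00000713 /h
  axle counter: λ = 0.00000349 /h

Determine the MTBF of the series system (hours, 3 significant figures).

Series of exponential components: λ_sys = Σ λ_i
λ_sys = 0.000000868 + 0.00000139 + 0.000182 + 0.00000754 + 0.00000713 + 0.00000349 = 2.0242e-04 /h
MTBF = 1 / λ_sys = 4940 h

4940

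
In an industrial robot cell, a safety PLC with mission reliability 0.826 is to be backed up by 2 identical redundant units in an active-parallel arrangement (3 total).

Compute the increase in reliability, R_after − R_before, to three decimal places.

0.169

R_before = 0.826
R_after = 1 − (1 − 0.826)^3 = 0.995
ΔR = 0.995 − 0.826 = 0.169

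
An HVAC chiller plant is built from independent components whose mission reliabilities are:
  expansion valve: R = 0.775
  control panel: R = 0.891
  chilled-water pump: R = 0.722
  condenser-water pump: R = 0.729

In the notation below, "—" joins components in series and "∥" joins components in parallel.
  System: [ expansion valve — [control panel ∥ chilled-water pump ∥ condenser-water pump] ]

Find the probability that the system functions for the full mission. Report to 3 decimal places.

0.769

Parallel (control panel, chilled-water pump, and condenser-water pump): 1 − (1 − 0.89100)(1 − 0.72200)(1 − 0.72900) = 0.99179
Series (expansion valve and [0.99179]): 0.77500 × 0.99179 = 0.769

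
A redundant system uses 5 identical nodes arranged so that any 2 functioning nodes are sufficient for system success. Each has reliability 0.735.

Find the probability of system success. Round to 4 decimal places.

R = Σ_{i=2}^{5} C(5,i) p^i (1−p)^{5−i} with p = 0.735
C(5,2)·0.735^2·0.265^3 = 0.100534
C(5,3)·0.735^3·0.265^2 = 0.278839
C(5,4)·0.735^4·0.265^1 = 0.386692
C(5,5)·0.735^5·0.265^0 = 0.214505
Sum = 0.9806

0.9806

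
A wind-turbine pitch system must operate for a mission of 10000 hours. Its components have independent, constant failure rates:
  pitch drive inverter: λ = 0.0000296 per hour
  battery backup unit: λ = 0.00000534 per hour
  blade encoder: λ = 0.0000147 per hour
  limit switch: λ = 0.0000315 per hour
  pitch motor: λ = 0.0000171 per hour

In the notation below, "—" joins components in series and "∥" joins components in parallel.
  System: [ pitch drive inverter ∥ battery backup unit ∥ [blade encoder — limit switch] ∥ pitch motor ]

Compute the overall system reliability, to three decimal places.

R(pitch drive inverter) = exp(−0.0000296 × 10000) = 0.74379
R(battery backup unit) = exp(−0.00000534 × 10000) = 0.94800
R(blade encoder) = exp(−0.0000147 × 10000) = 0.86329
R(limit switch) = exp(−0.0000315 × 10000) = 0.72979
R(pitch motor) = exp(−0.0000171 × 10000) = 0.84282
Series (blade encoder and limit switch): 0.86329 × 0.72979 = 0.63002
Parallel (pitch drive inverter, battery backup unit, [0.63002], and pitch motor): 1 − (1 − 0.74379)(1 − 0.94800)(1 − 0.63002)(1 − 0.84282) = 0.999

0.999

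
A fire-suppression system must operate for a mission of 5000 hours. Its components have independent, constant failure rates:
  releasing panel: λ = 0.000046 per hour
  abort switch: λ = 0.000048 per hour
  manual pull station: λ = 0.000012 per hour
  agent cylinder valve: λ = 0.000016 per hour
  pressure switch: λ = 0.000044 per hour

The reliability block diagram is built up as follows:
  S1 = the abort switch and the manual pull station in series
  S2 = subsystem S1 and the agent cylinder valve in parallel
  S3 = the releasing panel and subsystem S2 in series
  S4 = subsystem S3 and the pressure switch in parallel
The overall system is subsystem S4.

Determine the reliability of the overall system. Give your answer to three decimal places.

R(releasing panel) = exp(−0.000046 × 5000) = 0.79453
R(abort switch) = exp(−0.000048 × 5000) = 0.78663
R(manual pull station) = exp(−0.000012 × 5000) = 0.94176
R(agent cylinder valve) = exp(−0.000016 × 5000) = 0.92312
R(pressure switch) = exp(−0.000044 × 5000) = 0.80252
Series (abort switch and manual pull station): 0.78663 × 0.94176 = 0.74082
Parallel ([0.74082] and agent cylinder valve): 1 − (1 − 0.74082)(1 − 0.92312) = 0.98007
Series (releasing panel and [0.98007]): 0.79453 × 0.98007 = 0.77870
Parallel ([0.77870] and pressure switch): 1 − (1 − 0.77870)(1 − 0.80252) = 0.956

0.956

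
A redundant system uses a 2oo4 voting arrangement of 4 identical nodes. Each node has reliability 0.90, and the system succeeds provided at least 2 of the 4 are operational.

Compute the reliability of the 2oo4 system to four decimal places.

R = Σ_{i=2}^{4} C(4,i) p^i (1−p)^{4−i} with p = 0.90
C(4,2)·0.90^2·0.10^2 = 0.048600
C(4,3)·0.90^3·0.10^1 = 0.291600
C(4,4)·0.90^4·0.10^0 = 0.656100
Sum = 0.9963

0.9963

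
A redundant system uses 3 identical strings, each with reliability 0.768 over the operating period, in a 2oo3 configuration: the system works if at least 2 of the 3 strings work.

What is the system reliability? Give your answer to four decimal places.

R = Σ_{i=2}^{3} C(3,i) p^i (1−p)^{3−i} with p = 0.768
C(3,2)·0.768^2·0.232^1 = 0.410518
C(3,3)·0.768^3·0.232^0 = 0.452985
Sum = 0.8635

0.8635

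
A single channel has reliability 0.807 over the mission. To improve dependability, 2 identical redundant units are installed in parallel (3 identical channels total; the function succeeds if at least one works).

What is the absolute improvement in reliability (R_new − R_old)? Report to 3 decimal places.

R_before = 0.807
R_after = 1 − (1 − 0.807)^3 = 0.993
ΔR = 0.993 − 0.807 = 0.186

0.186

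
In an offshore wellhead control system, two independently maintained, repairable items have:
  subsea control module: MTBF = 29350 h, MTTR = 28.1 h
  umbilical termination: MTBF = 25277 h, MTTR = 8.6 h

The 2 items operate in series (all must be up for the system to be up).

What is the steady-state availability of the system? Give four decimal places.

0.9987

A(subsea control module) = MTBF/(MTBF+MTTR) = 29350/(29350+28.1) = 0.999044
A(umbilical termination) = MTBF/(MTBF+MTTR) = 25277/(25277+8.6) = 0.999660
Series availability: 0.999044 × 0.999660 = 0.9987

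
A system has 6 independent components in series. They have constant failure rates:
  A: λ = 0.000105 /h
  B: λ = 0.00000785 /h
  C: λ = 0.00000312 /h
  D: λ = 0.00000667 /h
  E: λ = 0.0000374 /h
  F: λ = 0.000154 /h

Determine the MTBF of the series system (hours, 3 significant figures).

Series of exponential components: λ_sys = Σ λ_i
λ_sys = 0.000105 + 0.00000785 + 0.00000312 + 0.00000667 + 0.0000374 + 0.000154 = 3.1404e-04 /h
MTBF = 1 / λ_sys = 3180 h

3180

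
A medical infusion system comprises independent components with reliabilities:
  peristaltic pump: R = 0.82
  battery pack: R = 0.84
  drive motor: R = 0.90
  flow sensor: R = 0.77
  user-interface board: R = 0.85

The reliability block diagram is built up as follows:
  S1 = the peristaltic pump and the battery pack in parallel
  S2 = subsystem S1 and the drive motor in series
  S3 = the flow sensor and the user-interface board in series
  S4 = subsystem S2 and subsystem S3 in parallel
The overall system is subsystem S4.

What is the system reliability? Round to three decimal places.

0.956

Parallel (peristaltic pump and battery pack): 1 − (1 − 0.82000)(1 − 0.84000) = 0.97120
Series ([0.97120] and drive motor): 0.97120 × 0.90000 = 0.87408
Series (flow sensor and user-interface board): 0.77000 × 0.85000 = 0.65450
Parallel ([0.87408] and [0.65450]): 1 − (1 − 0.87408)(1 − 0.65450) = 0.956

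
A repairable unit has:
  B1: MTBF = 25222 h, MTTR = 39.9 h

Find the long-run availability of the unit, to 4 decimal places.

A(B1) = MTBF/(MTBF+MTTR) = 25222/(25222+39.9) = 0.9984

0.9984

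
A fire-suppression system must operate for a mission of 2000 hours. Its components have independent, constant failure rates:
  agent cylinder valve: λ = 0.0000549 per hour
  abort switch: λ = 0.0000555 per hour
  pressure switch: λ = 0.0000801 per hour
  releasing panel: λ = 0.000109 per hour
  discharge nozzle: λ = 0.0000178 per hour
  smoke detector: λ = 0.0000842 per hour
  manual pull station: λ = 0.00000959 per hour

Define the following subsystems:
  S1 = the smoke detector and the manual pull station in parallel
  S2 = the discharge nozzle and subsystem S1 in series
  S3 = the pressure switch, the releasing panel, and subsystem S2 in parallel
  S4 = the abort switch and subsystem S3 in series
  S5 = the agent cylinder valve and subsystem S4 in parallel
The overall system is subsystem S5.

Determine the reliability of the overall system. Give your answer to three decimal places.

0.989

R(agent cylinder valve) = exp(−0.0000549 × 2000) = 0.89601
R(abort switch) = exp(−0.0000555 × 2000) = 0.89494
R(pressure switch) = exp(−0.0000801 × 2000) = 0.85197
R(releasing panel) = exp(−0.000109 × 2000) = 0.80413
R(discharge nozzle) = exp(−0.0000178 × 2000) = 0.96503
R(smoke detector) = exp(−0.0000842 × 2000) = 0.84502
R(manual pull station) = exp(−0.00000959 × 2000) = 0.98100
Parallel (smoke detector and manual pull station): 1 − (1 − 0.84502)(1 − 0.98100) = 0.99706
Series (discharge nozzle and [0.99706]): 0.96503 × 0.99706 = 0.96219
Parallel (pressure switch, releasing panel, and [0.96219]): 1 − (1 − 0.85197)(1 − 0.80413)(1 − 0.96219) = 0.99890
Series (abort switch and [0.99890]): 0.89494 × 0.99890 = 0.89396
Parallel (agent cylinder valve and [0.89396]): 1 − (1 − 0.89601)(1 − 0.89396) = 0.989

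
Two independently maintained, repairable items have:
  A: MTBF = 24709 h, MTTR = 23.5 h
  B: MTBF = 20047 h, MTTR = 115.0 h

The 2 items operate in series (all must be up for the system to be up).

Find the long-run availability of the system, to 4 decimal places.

0.9934

A(A) = MTBF/(MTBF+MTTR) = 24709/(24709+23.5) = 0.999050
A(B) = MTBF/(MTBF+MTTR) = 20047/(20047+115.0) = 0.994296
Series availability: 0.999050 × 0.994296 = 0.9934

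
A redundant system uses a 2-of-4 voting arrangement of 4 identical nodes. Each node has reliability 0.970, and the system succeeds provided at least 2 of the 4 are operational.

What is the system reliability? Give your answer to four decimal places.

R = Σ_{i=2}^{4} C(4,i) p^i (1−p)^{4−i} with p = 0.970
C(4,2)·0.970^2·0.030^2 = 0.005081
C(4,3)·0.970^3·0.030^1 = 0.109521
C(4,4)·0.970^4·0.030^0 = 0.885293
Sum = 0.9999

0.9999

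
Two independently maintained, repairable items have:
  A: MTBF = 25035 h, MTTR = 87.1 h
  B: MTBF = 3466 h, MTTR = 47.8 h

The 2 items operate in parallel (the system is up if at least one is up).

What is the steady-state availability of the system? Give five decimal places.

0.99995

A(A) = MTBF/(MTBF+MTTR) = 25035/(25035+87.1) = 0.996533
A(B) = MTBF/(MTBF+MTTR) = 3466/(3466+47.8) = 0.986396
Parallel availability: 1 − (1 − 0.996533)(1 − 0.986396) = 0.99995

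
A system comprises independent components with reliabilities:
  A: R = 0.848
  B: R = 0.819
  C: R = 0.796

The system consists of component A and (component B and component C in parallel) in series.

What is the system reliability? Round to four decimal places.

Parallel (B and C): 1 − (1 − 0.819000)(1 − 0.796000) = 0.963076
Series (A and [0.963076]): 0.848000 × 0.963076 = 0.8167

0.8167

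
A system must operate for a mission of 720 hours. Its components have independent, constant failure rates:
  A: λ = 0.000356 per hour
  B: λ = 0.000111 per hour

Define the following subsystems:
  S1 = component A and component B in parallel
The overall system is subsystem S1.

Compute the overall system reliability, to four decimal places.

0.9826

R(A) = exp(−0.000356 × 720) = 0.773894
R(B) = exp(−0.000111 × 720) = 0.923190
Parallel (A and B): 1 − (1 − 0.773894)(1 − 0.923190) = 0.9826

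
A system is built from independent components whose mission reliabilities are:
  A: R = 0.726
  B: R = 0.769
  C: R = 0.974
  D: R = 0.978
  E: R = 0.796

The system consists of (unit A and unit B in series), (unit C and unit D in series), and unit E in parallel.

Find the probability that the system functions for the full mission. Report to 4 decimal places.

0.9957

Series (A and B): 0.726000 × 0.769000 = 0.558294
Series (C and D): 0.974000 × 0.978000 = 0.952572
Parallel ([0.558294], [0.952572], and E): 1 − (1 − 0.558294)(1 − 0.952572)(1 − 0.796000) = 0.9957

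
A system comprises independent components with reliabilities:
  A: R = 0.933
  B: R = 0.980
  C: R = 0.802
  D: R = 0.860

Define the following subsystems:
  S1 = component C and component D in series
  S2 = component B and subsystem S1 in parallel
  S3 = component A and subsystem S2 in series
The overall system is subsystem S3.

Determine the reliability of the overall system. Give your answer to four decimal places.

0.9272

Series (C and D): 0.802000 × 0.860000 = 0.689720
Parallel (B and [0.689720]): 1 − (1 − 0.980000)(1 − 0.689720) = 0.993794
Series (A and [0.993794]): 0.933000 × 0.993794 = 0.9272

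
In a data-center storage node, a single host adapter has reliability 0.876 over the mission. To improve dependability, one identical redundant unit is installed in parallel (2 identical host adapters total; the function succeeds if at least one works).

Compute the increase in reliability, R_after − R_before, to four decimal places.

R_before = 0.876
R_after = 1 − (1 − 0.876)^2 = 0.9846
ΔR = 0.9846 − 0.876 = 0.1086

0.1086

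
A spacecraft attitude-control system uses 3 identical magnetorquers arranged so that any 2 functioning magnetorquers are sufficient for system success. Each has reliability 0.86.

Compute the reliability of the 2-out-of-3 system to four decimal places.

R = Σ_{i=2}^{3} C(3,i) p^i (1−p)^{3−i} with p = 0.86
C(3,2)·0.86^2·0.14^1 = 0.310632
C(3,3)·0.86^3·0.14^0 = 0.636056
Sum = 0.9467

0.9467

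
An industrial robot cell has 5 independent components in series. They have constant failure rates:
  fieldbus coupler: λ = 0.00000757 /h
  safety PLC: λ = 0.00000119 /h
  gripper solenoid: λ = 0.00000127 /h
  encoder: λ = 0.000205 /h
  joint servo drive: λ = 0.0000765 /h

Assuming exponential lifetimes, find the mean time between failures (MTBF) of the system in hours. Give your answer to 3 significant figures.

Series of exponential components: λ_sys = Σ λ_i
λ_sys = 0.00000757 + 0.00000119 + 0.00000127 + 0.000205 + 0.0000765 = 2.9153e-04 /h
MTBF = 1 / λ_sys = 3430 h

3430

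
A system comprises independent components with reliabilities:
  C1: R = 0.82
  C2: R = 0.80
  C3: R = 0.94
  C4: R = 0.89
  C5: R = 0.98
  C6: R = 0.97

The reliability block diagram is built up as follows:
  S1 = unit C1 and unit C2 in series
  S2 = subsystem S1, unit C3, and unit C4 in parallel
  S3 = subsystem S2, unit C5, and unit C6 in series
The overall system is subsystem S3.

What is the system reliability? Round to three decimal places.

Series (C1 and C2): 0.82000 × 0.80000 = 0.65600
Parallel ([0.65600], C3, and C4): 1 − (1 − 0.65600)(1 − 0.94000)(1 − 0.89000) = 0.99773
Series ([0.99773], C5, and C6): 0.99773 × 0.98000 × 0.97000 = 0.948

0.948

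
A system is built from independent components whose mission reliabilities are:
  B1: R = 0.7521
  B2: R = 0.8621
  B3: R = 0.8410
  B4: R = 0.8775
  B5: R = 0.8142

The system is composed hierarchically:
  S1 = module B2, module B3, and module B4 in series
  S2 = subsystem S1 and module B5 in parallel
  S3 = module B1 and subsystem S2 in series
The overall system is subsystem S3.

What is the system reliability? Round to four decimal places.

0.7013

Series (B2, B3, and B4): 0.862100 × 0.841000 × 0.877500 = 0.636210
Parallel ([0.636210] and B5): 1 − (1 − 0.636210)(1 − 0.814200) = 0.932408
Series (B1 and [0.932408]): 0.752100 × 0.932408 = 0.7013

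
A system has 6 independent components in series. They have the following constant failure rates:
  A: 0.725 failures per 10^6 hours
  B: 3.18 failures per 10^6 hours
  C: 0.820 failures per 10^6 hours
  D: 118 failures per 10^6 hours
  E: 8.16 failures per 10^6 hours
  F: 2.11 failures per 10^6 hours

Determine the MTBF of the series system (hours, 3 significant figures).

Series of exponential components: λ_sys = Σ λ_i
λ_sys = 0.000000725 + 0.00000318 + 0.000000820 + 0.000118 + 0.00000816 + 0.00000211 = 1.3299e-04 /h
MTBF = 1 / λ_sys = 7520 h

7520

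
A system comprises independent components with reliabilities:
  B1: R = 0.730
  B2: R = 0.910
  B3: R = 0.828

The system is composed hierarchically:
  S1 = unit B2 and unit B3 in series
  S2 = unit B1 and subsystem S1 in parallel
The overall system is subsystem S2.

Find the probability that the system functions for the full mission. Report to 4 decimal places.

Series (B2 and B3): 0.910000 × 0.828000 = 0.753480
Parallel (B1 and [0.753480]): 1 − (1 − 0.730000)(1 − 0.753480) = 0.9334

0.9334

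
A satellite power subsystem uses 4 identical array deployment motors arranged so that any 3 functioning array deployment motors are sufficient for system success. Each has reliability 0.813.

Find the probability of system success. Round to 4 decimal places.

R = Σ_{i=3}^{4} C(4,i) p^i (1−p)^{4−i} with p = 0.813
C(4,3)·0.813^3·0.187^1 = 0.401951
C(4,4)·0.813^4·0.187^0 = 0.436880
Sum = 0.8388

0.8388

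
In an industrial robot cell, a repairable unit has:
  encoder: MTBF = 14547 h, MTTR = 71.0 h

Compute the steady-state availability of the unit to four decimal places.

0.9951

A(encoder) = MTBF/(MTBF+MTTR) = 14547/(14547+71.0) = 0.9951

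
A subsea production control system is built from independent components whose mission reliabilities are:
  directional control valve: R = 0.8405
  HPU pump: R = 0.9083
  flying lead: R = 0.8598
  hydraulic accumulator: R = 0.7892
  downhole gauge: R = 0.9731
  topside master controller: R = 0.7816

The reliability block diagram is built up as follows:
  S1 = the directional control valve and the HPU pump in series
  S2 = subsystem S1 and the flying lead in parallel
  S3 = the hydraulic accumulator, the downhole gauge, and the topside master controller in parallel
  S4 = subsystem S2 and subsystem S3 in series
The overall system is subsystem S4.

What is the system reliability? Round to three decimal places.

Series (directional control valve and HPU pump): 0.84050 × 0.90830 = 0.76343
Parallel ([0.76343] and flying lead): 1 − (1 − 0.76343)(1 − 0.85980) = 0.96683
Parallel (hydraulic accumulator, downhole gauge, and topside master controller): 1 − (1 − 0.78920)(1 − 0.97310)(1 − 0.78160) = 0.99876
Series ([0.96683] and [0.99876]): 0.96683 × 0.99876 = 0.966

0.966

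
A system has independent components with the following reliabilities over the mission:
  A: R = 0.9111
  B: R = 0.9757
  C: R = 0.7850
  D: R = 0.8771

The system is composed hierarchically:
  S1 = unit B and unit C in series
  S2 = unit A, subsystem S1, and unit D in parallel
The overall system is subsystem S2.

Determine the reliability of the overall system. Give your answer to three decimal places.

Series (B and C): 0.97570 × 0.78500 = 0.76592
Parallel (A, [0.76592], and D): 1 − (1 − 0.91110)(1 − 0.76592)(1 − 0.87710) = 0.997

0.997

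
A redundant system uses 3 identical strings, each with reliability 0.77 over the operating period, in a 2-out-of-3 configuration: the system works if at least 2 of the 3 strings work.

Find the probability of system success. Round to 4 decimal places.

R = Σ_{i=2}^{3} C(3,i) p^i (1−p)^{3−i} with p = 0.77
C(3,2)·0.77^2·0.23^1 = 0.409101
C(3,3)·0.77^3·0.23^0 = 0.456533
Sum = 0.8656

0.8656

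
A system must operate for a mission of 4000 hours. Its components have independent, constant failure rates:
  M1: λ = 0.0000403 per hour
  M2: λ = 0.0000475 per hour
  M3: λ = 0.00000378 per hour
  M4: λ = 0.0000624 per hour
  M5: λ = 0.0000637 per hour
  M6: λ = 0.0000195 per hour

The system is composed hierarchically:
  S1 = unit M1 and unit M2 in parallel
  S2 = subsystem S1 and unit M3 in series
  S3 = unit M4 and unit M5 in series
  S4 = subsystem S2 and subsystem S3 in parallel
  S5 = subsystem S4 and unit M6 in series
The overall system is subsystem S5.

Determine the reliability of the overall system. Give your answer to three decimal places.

R(M1) = exp(−0.0000403 × 4000) = 0.85112
R(M2) = exp(−0.0000475 × 4000) = 0.82696
R(M3) = exp(−0.00000378 × 4000) = 0.98499
R(M4) = exp(−0.0000624 × 4000) = 0.77911
R(M5) = exp(−0.0000637 × 4000) = 0.77507
R(M6) = exp(−0.0000195 × 4000) = 0.92496
Parallel (M1 and M2): 1 − (1 − 0.85112)(1 − 0.82696) = 0.97424
Series ([0.97424] and M3): 0.97424 × 0.98499 = 0.95962
Series (M4 and M5): 0.77911 × 0.77507 = 0.60386
Parallel ([0.95962] and [0.60386]): 1 − (1 − 0.95962)(1 − 0.60386) = 0.98400
Series ([0.98400] and M6): 0.98400 × 0.92496 = 0.910

0.910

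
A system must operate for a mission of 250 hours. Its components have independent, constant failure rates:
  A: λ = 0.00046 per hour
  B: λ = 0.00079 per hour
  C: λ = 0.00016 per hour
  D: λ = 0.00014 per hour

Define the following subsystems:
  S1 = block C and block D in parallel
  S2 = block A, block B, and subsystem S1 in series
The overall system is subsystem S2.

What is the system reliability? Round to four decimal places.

R(A) = exp(−0.00046 × 250) = 0.891366
R(B) = exp(−0.00079 × 250) = 0.820780
R(C) = exp(−0.00016 × 250) = 0.960789
R(D) = exp(−0.00014 × 250) = 0.965605
Parallel (C and D): 1 − (1 − 0.960789)(1 − 0.965605) = 0.998651
Series (A, B, and [0.998651]): 0.891366 × 0.820780 × 0.998651 = 0.7306

0.7306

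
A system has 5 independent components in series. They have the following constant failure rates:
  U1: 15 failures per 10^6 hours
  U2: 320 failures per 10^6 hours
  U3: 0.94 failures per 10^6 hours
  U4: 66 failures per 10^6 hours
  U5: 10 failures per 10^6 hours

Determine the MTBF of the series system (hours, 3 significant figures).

Series of exponential components: λ_sys = Σ λ_i
λ_sys = 0.000015 + 0.00032 + 0.00000094 + 0.000066 + 0.000010 = 4.1194e-04 /h
MTBF = 1 / λ_sys = 2430 h

2430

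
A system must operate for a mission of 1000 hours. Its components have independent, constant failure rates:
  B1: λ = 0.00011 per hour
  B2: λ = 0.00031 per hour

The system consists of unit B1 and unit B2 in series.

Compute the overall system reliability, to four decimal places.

0.6570

R(B1) = exp(−0.00011 × 1000) = 0.895834
R(B2) = exp(−0.00031 × 1000) = 0.733447
Series (B1 and B2): 0.895834 × 0.733447 = 0.6570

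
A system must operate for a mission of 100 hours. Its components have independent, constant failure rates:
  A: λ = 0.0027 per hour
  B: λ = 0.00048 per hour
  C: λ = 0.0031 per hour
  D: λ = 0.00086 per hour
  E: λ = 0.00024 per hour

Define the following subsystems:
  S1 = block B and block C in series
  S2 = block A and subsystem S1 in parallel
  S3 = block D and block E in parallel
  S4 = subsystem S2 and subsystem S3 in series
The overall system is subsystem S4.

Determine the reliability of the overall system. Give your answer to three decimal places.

R(A) = exp(−0.0027 × 100) = 0.76338
R(B) = exp(−0.00048 × 100) = 0.95313
R(C) = exp(−0.0031 × 100) = 0.73345
R(D) = exp(−0.00086 × 100) = 0.91759
R(E) = exp(−0.00024 × 100) = 0.97629
Series (B and C): 0.95313 × 0.73345 = 0.69907
Parallel (A and [0.69907]): 1 − (1 − 0.76338)(1 − 0.69907) = 0.92879
Parallel (D and E): 1 − (1 − 0.91759)(1 − 0.97629) = 0.99805
Series ([0.92879] and [0.99805]): 0.92879 × 0.99805 = 0.927

0.927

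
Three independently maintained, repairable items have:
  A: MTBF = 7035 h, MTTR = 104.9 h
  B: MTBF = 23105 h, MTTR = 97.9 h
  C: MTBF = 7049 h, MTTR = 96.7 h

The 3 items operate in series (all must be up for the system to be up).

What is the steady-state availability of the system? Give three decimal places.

0.968

A(A) = MTBF/(MTBF+MTTR) = 7035/(7035+104.9) = 0.985308
A(B) = MTBF/(MTBF+MTTR) = 23105/(23105+97.9) = 0.995781
A(C) = MTBF/(MTBF+MTTR) = 7049/(7049+96.7) = 0.986467
Series availability: 0.985308 × 0.995781 × 0.986467 = 0.968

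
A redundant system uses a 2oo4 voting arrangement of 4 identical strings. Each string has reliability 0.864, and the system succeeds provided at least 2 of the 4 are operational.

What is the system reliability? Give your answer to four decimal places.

R = Σ_{i=2}^{4} C(4,i) p^i (1−p)^{4−i} with p = 0.864
C(4,2)·0.864^2·0.136^2 = 0.082843
C(4,3)·0.864^3·0.136^1 = 0.350865
C(4,4)·0.864^4·0.136^0 = 0.557256
Sum = 0.9910

0.9910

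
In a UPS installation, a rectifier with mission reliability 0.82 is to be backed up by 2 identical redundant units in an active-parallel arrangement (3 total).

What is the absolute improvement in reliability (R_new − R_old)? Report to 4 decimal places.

0.1742

R_before = 0.82
R_after = 1 − (1 − 0.82)^3 = 0.9942
ΔR = 0.9942 − 0.82 = 0.1742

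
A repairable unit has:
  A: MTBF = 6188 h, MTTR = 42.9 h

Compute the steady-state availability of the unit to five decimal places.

A(A) = MTBF/(MTBF+MTTR) = 6188/(6188+42.9) = 0.99311

0.99311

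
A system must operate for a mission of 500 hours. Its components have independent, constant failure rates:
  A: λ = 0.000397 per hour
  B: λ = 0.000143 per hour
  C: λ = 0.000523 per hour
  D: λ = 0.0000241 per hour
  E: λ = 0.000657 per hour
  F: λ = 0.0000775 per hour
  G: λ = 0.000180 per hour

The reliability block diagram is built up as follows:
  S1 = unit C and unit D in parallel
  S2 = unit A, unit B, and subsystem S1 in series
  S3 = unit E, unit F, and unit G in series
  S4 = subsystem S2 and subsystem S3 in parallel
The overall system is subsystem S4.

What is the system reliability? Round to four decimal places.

0.9124

R(A) = exp(−0.000397 × 500) = 0.819960
R(B) = exp(−0.000143 × 500) = 0.930996
R(C) = exp(−0.000523 × 500) = 0.769896
R(D) = exp(−0.0000241 × 500) = 0.988022
R(E) = exp(−0.000657 × 500) = 0.720003
R(F) = exp(−0.0000775 × 500) = 0.961991
R(G) = exp(−0.000180 × 500) = 0.913931
Parallel (C and D): 1 − (1 − 0.769896)(1 − 0.988022) = 0.997244
Series (A, B, and [0.997244]): 0.819960 × 0.930996 × 0.997244 = 0.761276
Series (E, F, and G): 0.720003 × 0.961991 × 0.913931 = 0.633022
Parallel ([0.761276] and [0.633022]): 1 − (1 − 0.761276)(1 − 0.633022) = 0.9124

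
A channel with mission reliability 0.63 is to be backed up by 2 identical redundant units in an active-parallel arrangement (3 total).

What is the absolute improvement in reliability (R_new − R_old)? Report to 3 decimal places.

R_before = 0.63
R_after = 1 − (1 − 0.63)^3 = 0.949
ΔR = 0.949 − 0.63 = 0.319

0.319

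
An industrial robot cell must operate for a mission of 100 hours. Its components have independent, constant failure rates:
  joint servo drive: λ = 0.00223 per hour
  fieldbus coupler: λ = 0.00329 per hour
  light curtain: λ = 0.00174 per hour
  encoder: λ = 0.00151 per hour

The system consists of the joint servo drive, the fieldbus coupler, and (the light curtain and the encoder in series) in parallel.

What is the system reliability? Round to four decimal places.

0.9845

R(joint servo drive) = exp(−0.00223 × 100) = 0.800115
R(fieldbus coupler) = exp(−0.00329 × 100) = 0.719643
R(light curtain) = exp(−0.00174 × 100) = 0.840297
R(encoder) = exp(−0.00151 × 100) = 0.859848
Series (light curtain and encoder): 0.840297 × 0.859848 = 0.722528
Parallel (joint servo drive, fieldbus coupler, and [0.722528]): 1 − (1 − 0.800115)(1 − 0.719643)(1 − 0.722528) = 0.9845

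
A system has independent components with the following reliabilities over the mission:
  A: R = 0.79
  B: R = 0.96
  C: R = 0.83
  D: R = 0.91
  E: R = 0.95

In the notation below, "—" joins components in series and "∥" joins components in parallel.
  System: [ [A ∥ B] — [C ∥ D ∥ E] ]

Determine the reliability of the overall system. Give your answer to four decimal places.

Parallel (A and B): 1 − (1 − 0.790000)(1 − 0.960000) = 0.991600
Parallel (C, D, and E): 1 − (1 − 0.830000)(1 − 0.910000)(1 − 0.950000) = 0.999235
Series ([0.991600] and [0.999235]): 0.991600 × 0.999235 = 0.9908

0.9908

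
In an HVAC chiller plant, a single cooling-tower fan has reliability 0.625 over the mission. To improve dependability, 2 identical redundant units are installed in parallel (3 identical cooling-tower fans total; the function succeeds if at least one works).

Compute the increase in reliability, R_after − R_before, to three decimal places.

0.322

R_before = 0.625
R_after = 1 − (1 − 0.625)^3 = 0.947
ΔR = 0.947 − 0.625 = 0.322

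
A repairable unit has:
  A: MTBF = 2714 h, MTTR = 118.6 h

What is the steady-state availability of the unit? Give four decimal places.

A(A) = MTBF/(MTBF+MTTR) = 2714/(2714+118.6) = 0.9581

0.9581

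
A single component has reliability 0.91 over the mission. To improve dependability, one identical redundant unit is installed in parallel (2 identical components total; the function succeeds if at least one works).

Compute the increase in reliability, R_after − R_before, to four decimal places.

R_before = 0.91
R_after = 1 − (1 − 0.91)^2 = 0.9919
ΔR = 0.9919 − 0.91 = 0.0819

0.0819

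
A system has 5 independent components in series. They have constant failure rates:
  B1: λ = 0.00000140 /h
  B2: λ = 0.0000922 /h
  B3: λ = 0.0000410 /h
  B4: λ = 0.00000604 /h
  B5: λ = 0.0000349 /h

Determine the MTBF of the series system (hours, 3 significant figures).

Series of exponential components: λ_sys = Σ λ_i
λ_sys = 0.00000140 + 0.0000922 + 0.0000410 + 0.00000604 + 0.0000349 = 1.7554e-04 /h
MTBF = 1 / λ_sys = 5700 h

5700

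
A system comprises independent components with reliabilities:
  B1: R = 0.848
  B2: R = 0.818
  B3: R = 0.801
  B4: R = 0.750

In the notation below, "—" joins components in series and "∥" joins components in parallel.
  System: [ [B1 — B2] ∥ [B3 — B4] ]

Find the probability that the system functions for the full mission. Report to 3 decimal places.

0.878

Series (B1 and B2): 0.84800 × 0.81800 = 0.69366
Series (B3 and B4): 0.80100 × 0.75000 = 0.60075
Parallel ([0.69366] and [0.60075]): 1 − (1 − 0.69366)(1 − 0.60075) = 0.878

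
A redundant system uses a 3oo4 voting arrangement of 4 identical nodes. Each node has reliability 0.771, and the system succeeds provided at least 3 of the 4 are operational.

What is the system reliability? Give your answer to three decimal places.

0.773

R = Σ_{i=3}^{4} C(4,i) p^i (1−p)^{4−i} with p = 0.771
C(4,3)·0.771^3·0.229^1 = 0.41982
C(4,4)·0.771^4·0.229^0 = 0.35336
Sum = 0.773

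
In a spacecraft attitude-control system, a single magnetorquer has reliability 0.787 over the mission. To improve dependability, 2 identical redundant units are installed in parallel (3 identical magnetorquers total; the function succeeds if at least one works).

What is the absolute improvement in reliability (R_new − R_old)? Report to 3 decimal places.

0.203

R_before = 0.787
R_after = 1 − (1 − 0.787)^3 = 0.990
ΔR = 0.990 − 0.787 = 0.203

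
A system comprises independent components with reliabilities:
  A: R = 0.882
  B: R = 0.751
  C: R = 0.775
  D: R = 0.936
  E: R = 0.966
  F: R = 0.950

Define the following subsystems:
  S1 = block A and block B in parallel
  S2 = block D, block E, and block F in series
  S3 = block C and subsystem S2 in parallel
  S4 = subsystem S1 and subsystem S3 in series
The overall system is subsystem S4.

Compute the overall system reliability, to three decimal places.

Parallel (A and B): 1 − (1 − 0.88200)(1 − 0.75100) = 0.97062
Series (D, E, and F): 0.93600 × 0.96600 × 0.95000 = 0.85897
Parallel (C and [0.85897]): 1 − (1 − 0.77500)(1 − 0.85897) = 0.96827
Series ([0.97062] and [0.96827]): 0.97062 × 0.96827 = 0.940

0.940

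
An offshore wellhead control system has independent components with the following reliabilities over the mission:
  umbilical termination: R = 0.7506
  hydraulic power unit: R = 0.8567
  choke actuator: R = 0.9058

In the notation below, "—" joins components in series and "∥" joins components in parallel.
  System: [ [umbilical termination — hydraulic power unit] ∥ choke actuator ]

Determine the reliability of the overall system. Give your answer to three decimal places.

Series (umbilical termination and hydraulic power unit): 0.75060 × 0.85670 = 0.64304
Parallel ([0.64304] and choke actuator): 1 − (1 − 0.64304)(1 − 0.90580) = 0.966

0.966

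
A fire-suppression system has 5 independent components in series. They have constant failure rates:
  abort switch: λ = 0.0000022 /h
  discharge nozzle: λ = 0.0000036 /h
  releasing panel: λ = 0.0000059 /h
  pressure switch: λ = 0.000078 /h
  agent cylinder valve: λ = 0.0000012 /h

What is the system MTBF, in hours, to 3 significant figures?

Series of exponential components: λ_sys = Σ λ_i
λ_sys = 0.0000022 + 0.0000036 + 0.0000059 + 0.000078 + 0.0000012 = 9.0900e-05 /h
MTBF = 1 / λ_sys = 11000 h

11000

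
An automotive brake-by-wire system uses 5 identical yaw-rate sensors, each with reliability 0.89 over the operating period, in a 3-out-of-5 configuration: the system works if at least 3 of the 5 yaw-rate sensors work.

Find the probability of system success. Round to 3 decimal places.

0.989

R = Σ_{i=3}^{5} C(5,i) p^i (1−p)^{5−i} with p = 0.89
C(5,3)·0.89^3·0.11^2 = 0.08530
C(5,4)·0.89^4·0.11^1 = 0.34508
C(5,5)·0.89^5·0.11^0 = 0.55841
Sum = 0.989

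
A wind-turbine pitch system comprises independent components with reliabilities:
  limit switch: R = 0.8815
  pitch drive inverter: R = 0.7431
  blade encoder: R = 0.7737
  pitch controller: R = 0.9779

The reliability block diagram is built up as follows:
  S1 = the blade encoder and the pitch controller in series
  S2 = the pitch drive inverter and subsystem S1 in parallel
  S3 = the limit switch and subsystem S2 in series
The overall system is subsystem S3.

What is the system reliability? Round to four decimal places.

0.8264

Series (blade encoder and pitch controller): 0.773700 × 0.977900 = 0.756601
Parallel (pitch drive inverter and [0.756601]): 1 − (1 − 0.743100)(1 − 0.756601) = 0.937471
Series (limit switch and [0.937471]): 0.881500 × 0.937471 = 0.8264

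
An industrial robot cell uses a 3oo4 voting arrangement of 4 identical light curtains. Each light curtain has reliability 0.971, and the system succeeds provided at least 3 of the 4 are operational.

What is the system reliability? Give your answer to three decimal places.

0.995

R = Σ_{i=3}^{4} C(4,i) p^i (1−p)^{4−i} with p = 0.971
C(4,3)·0.971^3·0.029^1 = 0.10620
C(4,4)·0.971^4·0.029^0 = 0.88895
Sum = 0.995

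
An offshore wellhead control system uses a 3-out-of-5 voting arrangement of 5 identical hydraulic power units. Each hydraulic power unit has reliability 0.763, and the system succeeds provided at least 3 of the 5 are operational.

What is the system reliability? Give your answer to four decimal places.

0.9097

R = Σ_{i=3}^{5} C(5,i) p^i (1−p)^{5−i} with p = 0.763
C(5,3)·0.763^3·0.237^2 = 0.249500
C(5,4)·0.763^4·0.237^1 = 0.401621
C(5,5)·0.763^5·0.237^0 = 0.258597
Sum = 0.9097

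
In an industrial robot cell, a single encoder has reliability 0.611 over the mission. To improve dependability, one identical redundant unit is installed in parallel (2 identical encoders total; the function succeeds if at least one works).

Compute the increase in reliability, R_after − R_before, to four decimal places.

0.2377

R_before = 0.611
R_after = 1 − (1 − 0.611)^2 = 0.8487
ΔR = 0.8487 − 0.611 = 0.2377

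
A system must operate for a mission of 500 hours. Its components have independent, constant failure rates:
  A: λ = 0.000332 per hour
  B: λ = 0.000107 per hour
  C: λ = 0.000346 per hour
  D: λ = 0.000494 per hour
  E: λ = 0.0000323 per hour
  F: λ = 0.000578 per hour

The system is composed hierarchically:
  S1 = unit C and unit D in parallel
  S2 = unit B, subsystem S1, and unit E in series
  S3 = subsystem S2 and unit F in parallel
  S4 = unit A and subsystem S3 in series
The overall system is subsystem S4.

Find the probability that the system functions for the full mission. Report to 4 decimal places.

0.8258

R(A) = exp(−0.000332 × 500) = 0.847046
R(B) = exp(−0.000107 × 500) = 0.947906
R(C) = exp(−0.000346 × 500) = 0.841138
R(D) = exp(−0.000494 × 500) = 0.781141
R(E) = exp(−0.0000323 × 500) = 0.983980
R(F) = exp(−0.000578 × 500) = 0.749012
Parallel (C and D): 1 − (1 − 0.841138)(1 − 0.781141) = 0.965232
Series (B, [0.965232], and E): 0.947906 × 0.965232 × 0.983980 = 0.900292
Parallel ([0.900292] and F): 1 − (1 − 0.900292)(1 − 0.749012) = 0.974974
Series (A and [0.974974]): 0.847046 × 0.974974 = 0.8258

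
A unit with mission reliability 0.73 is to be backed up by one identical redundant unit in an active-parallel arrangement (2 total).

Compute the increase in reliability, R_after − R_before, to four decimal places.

0.1971

R_before = 0.73
R_after = 1 − (1 − 0.73)^2 = 0.9271
ΔR = 0.9271 − 0.73 = 0.1971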